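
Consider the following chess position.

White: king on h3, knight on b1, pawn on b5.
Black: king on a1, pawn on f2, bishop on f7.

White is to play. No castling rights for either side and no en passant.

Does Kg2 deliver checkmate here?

After Kg2: black king on a1; in check: no.
Black is not in check, so this cannot be checkmate.

no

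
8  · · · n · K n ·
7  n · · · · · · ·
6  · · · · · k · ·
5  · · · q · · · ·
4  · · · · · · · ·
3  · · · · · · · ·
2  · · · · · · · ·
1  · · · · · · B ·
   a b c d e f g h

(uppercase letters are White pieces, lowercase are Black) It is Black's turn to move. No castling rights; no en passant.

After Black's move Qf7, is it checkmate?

After Qf7: white king on f8; in check: yes, from the black queen on f7.
King squares — e7: attacked by Kf6; f7: attacked by Kf6; g7: attacked by Kf6; e8: attacked by Qf7; g8: attacked by Qf7.
White has no legal moves → checkmate.

yes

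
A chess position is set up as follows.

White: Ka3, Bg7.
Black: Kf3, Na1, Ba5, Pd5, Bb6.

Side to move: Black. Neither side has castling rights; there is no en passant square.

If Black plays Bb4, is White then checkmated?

After Bb4: white king on a3; in check: yes, from the black bishop on b4.
White has 4 legal replies: Kxb4, Ka4, Kb2, Ka2.
In check but a legal move exists → not checkmate.

no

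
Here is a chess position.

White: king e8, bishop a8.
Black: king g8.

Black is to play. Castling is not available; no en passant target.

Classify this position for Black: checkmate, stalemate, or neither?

Black to move; black king on g8.
In check: no.
Legal moves for Black: Kh8, Kh7, Kg7.
Black has 3 legal moves and is not in check → neither.

neither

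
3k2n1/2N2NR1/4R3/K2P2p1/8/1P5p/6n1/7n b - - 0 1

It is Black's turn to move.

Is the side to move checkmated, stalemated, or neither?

Black to move; black king on d8.
In check: yes, from the white knight on f7.
Legal moves for Black: Kc8, Kd7, Kxc7.
Black is in check but has 3 legal moves → neither.

neither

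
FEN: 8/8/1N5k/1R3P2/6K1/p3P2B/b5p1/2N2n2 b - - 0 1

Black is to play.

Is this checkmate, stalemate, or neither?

Black to move; black king on h6.
In check: no.
Legal moves for Black: Kh7, Kg7, Bg8, Bf7, Be6, Bd5, Bc4, Bb3, Bb1, Ng3, Nxe3+, Nh2+, Nd2, g1=Q+, g1=R+, g1=B, g1=N.
Black has 17 legal moves and is not in check → neither.

neither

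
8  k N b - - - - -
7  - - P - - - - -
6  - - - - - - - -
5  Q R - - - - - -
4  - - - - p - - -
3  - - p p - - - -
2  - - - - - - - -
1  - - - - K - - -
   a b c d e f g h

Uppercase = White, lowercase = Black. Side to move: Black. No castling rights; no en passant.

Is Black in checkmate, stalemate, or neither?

Black to move; black king on a8.
In check: yes, from the white queen on a5.
Legal moves for Black: Ba6.
Black is in check but has 1 legal move → neither.

neither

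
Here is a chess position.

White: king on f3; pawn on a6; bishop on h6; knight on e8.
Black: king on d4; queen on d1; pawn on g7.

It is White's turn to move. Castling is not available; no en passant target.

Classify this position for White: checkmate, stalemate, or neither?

neither

White to move; white king on f3.
In check: yes, from the black queen on d1.
King squares — e2: attacked by Qd1; f2: available; g2: available; e3: attacked by Kd4; g3: available; e4: attacked by Kd4; f4: available; g4: attacked by Qd1.
Legal moves for White: Kf4, Kg3, Kg2, Kf2.
White is in check but has 4 legal moves → neither.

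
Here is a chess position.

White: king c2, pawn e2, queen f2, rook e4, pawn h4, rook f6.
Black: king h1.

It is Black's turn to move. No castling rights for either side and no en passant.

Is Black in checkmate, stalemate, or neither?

stalemate

Black to move; black king on h1.
In check: no.
King squares — g1: attacked by Qf2; g2: attacked by Qf2; h2: attacked by Qf2.
Legal moves for Black: none.
Not in check and no legal moves → stalemate.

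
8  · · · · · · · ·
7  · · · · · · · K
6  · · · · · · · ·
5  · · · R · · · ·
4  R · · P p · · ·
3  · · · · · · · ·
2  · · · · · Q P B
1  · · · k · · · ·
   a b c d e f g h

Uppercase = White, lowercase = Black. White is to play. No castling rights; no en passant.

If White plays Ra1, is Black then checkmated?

yes

After Ra1: black king on d1; in check: yes, from the white rook on a1.
King squares — c1: attacked by Ra1; e1: attacked by Ra1; c2: attacked by Qf2; d2: attacked by Qf2; e2: attacked by Qf2.
Black has no legal moves → checkmate.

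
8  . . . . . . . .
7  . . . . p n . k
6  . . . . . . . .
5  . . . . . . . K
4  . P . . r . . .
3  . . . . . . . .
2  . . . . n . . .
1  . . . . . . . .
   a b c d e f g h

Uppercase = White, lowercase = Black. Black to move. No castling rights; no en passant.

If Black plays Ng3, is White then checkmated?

yes

After Ng3: white king on h5; in check: yes, from the black knight on g3.
King squares — g4: attacked by Re4; h4: attacked by Re4; g5: attacked by Nf7; g6: attacked by Kh7; h6: attacked by Nf7.
White has no legal moves → checkmate.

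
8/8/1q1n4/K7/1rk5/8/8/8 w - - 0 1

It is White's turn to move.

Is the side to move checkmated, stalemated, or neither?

White to move; white king on a5.
In check: yes, from the black queen on b6.
King squares — a4: attacked by Rb4; b4: attacked by Kc4; b5: attacked by Rb4; a6: attacked by Qb6; b6: attacked by Rb4.
Legal moves for White: none.
In check with no legal moves → checkmate.

checkmate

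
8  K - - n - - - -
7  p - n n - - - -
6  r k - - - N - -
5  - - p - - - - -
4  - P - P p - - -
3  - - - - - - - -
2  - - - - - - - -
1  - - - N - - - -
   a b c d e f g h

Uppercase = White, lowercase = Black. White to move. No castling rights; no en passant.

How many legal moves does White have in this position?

White to move; king on a8.
In check: yes, from the black knight on c7.
Legal moves: none.
Count: 0.

0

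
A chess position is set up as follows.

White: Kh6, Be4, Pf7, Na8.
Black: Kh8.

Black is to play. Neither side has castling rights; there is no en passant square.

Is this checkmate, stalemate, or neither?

stalemate

Black to move; black king on h8.
In check: no.
King squares — g7: attacked by Kh6; h7: attacked by Be4; g8: attacked by Pf7.
Legal moves for Black: none.
Not in check and no legal moves → stalemate.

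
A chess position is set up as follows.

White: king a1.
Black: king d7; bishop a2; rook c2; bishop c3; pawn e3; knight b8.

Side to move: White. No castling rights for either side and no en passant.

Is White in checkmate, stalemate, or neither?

White to move; white king on a1.
In check: yes, from the black bishop on c3.
King squares — b1: attacked by Ba2; a2: attacked by Rc2; b2: attacked by Rc2.
Legal moves for White: none.
In check with no legal moves → checkmate.

checkmate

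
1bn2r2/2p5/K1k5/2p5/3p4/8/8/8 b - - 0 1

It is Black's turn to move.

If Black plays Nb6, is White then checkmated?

no

After Nb6: white king on a6; in check: no.
White is not in check, so this cannot be checkmate.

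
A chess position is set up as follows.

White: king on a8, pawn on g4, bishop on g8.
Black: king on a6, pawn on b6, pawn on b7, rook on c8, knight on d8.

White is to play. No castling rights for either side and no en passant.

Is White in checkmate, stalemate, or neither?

White to move; white king on a8.
In check: yes, from the black rook on c8.
King squares — a7: attacked by Ka6; b7: attacked by Ka6; b8: attacked by Rc8.
Legal moves for White: none.
In check with no legal moves → checkmate.

checkmate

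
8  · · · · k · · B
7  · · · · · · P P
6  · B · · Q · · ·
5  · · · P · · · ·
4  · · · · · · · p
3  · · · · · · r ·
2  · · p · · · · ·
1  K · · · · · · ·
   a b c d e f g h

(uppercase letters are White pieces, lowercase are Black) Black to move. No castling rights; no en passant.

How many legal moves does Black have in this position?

0

Black to move; king on e8.
In check: yes, from the white queen on e6.
Legal moves: none.
Count: 0.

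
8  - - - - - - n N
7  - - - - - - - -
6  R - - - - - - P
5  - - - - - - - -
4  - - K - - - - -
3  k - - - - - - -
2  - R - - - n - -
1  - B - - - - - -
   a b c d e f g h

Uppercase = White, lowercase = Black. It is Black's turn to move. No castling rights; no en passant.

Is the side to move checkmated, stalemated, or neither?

Black to move; black king on a3.
In check: yes, from the white rook on a6.
King squares — a2: attacked by Bb1; b2: available; b3: attacked by Rb2; a4: attacked by Ra6; b4: attacked by Rb2.
Legal moves for Black: Kxb2.
Black is in check but has 1 legal move → neither.

neither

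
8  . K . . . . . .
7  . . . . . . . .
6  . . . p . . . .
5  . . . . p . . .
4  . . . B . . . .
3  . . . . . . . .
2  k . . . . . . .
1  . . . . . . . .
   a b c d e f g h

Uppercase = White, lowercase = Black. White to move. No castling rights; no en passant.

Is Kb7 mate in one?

no

After Kb7: black king on a2; in check: no.
Black is not in check, so this cannot be checkmate.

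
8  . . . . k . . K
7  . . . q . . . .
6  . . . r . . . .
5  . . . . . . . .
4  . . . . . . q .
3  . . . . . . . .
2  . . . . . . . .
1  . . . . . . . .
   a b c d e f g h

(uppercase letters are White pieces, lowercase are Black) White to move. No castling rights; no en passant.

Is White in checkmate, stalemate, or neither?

White to move; white king on h8.
In check: no.
King squares — g7: attacked by Qg4; h7: attacked by Qd7; g8: attacked by Qg4.
Legal moves for White: none.
Not in check and no legal moves → stalemate.

stalemate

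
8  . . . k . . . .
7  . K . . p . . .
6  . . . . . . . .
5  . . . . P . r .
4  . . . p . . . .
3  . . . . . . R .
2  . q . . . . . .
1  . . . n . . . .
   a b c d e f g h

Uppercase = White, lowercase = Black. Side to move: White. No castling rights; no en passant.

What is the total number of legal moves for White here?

5

White to move; king on b7.
In check: yes, from the black queen on b2.
Legal moves: Ka8, Ka7, Kc6, Ka6, Rb3.
Count: 5.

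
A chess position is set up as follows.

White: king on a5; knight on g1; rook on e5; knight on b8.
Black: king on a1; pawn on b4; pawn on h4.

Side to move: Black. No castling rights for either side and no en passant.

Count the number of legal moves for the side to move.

5

Black to move; king on a1.
In check: no.
Legal moves: Kb2, Ka2, Kb1, h3, b3.
Count: 5.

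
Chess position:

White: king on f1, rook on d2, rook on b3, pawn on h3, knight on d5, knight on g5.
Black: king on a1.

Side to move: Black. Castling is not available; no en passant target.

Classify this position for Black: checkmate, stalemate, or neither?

stalemate

Black to move; black king on a1.
In check: no.
King squares — b1: attacked by Rb3; a2: attacked by Rd2; b2: attacked by Rd2.
Legal moves for Black: none.
Not in check and no legal moves → stalemate.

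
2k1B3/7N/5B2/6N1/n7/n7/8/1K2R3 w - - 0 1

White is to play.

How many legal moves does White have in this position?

3

White to move; king on b1.
In check: yes, from the black knight on a3.
Legal moves: Ka2, Kc1, Ka1.
Count: 3.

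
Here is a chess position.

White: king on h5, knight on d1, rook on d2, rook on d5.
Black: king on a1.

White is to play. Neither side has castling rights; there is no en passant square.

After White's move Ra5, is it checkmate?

no

After Ra5: black king on a1; in check: yes, from the white rook on a5.
Black has 1 legal reply: Kb1.
In check but a legal move exists → not checkmate.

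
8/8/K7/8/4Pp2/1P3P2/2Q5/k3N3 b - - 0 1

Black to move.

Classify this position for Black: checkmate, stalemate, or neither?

stalemate

Black to move; black king on a1.
In check: no.
King squares — b1: attacked by Qc2; a2: attacked by Qc2; b2: attacked by Qc2.
Legal moves for Black: none.
Not in check and no legal moves → stalemate.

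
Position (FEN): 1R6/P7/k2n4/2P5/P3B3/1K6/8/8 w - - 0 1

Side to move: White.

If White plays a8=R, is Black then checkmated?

yes

After a8=R: black king on a6; in check: yes, from the white rook on a8.
King squares — a5: attacked by Ra8; b5: attacked by Pa4; b6: attacked by Pc5; a7: attacked by Ra8; b7: attacked by Be4.
Black has no legal moves → checkmate.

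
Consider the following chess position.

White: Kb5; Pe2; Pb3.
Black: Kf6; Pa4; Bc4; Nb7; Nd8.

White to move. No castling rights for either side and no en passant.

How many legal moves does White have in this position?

White to move; king on b5.
In check: yes, from the black bishop on c4.
Legal moves: Kb6, Kxc4, Kb4, Kxa4, bxc4.
Count: 5.

5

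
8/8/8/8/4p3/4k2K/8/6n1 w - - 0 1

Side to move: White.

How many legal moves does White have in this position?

5

White to move; king on h3.
In check: yes, from the black knight on g1.
Legal moves: Kh4, Kg4, Kg3, Kh2, Kg2.
Count: 5.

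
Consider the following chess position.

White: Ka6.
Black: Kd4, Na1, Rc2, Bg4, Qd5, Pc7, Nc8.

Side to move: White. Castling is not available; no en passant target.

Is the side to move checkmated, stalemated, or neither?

stalemate

White to move; white king on a6.
In check: no.
King squares — a5: attacked by Qd5; b5: attacked by Qd5; b6: attacked by Pc7; a7: attacked by Nc8; b7: attacked by Qd5.
Legal moves for White: none.
Not in check and no legal moves → stalemate.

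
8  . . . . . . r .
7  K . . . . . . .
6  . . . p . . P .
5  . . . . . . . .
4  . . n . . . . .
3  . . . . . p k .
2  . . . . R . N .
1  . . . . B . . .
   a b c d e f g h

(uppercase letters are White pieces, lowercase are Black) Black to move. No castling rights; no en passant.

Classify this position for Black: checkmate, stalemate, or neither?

Black to move; black king on g3.
In check: yes, from the white bishop on e1.
King squares — f2: attacked by Be1; g2: attacked by Re2; h2: available; f3: own pawn; h3: available; f4: attacked by Ng2; g4: available; h4: attacked by Be1.
Legal moves for Black: Kg4, Kh3, Kh2, f2.
Black is in check but has 4 legal moves → neither.

neither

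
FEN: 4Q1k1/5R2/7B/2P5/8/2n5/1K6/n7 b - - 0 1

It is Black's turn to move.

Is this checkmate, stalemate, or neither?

Black to move; black king on g8.
In check: yes, from the white queen on e8.
King squares — f7: attacked by Qe8; g7: attacked by Bh6; h7: attacked by Rf7; f8: attacked by Bh6; h8: attacked by Qe8.
Legal moves for Black: none.
In check with no legal moves → checkmate.

checkmate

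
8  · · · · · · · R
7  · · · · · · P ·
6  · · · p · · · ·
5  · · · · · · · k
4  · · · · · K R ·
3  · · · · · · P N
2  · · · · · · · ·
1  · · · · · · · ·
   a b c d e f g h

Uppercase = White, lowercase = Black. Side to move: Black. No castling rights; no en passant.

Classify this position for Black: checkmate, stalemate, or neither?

checkmate

Black to move; black king on h5.
In check: yes, from the white rook on h8.
King squares — g4: attacked by Kf4; h4: attacked by Pg3; g5: attacked by Nh3; g6: attacked by Rg4; h6: attacked by Rh8.
Legal moves for Black: none.
In check with no legal moves → checkmate.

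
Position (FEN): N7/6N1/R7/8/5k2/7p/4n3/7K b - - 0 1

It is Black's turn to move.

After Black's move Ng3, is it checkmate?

After Ng3: white king on h1; in check: yes, from the black knight on g3.
White has 2 legal replies: Kh2, Kg1.
In check but a legal move exists → not checkmate.

no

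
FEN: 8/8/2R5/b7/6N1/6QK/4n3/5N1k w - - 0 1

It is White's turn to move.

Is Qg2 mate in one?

yes

After Qg2: black king on h1; in check: yes, from the white queen on g2.
King squares — g1: attacked by Qg2; g2: attacked by Kh3; h2: attacked by Nf1.
Black has no legal moves → checkmate.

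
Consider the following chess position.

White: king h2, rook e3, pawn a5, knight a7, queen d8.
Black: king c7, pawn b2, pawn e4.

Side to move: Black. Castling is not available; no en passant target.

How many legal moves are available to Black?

2

Black to move; king on c7.
In check: yes, from the white queen on d8.
Legal moves: Kxd8, Kb7.
Count: 2.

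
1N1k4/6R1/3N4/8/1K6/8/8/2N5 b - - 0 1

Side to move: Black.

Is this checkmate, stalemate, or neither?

stalemate

Black to move; black king on d8.
In check: no.
King squares — c7: attacked by Rg7; d7: attacked by Rg7; e7: attacked by Rg7; c8: attacked by Nd6; e8: attacked by Nd6.
Legal moves for Black: none.
Not in check and no legal moves → stalemate.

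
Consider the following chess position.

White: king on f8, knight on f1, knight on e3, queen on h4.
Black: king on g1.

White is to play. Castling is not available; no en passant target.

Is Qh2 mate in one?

yes

After Qh2: black king on g1; in check: yes, from the white queen on h2.
King squares — f1: attacked by Ne3; h1: attacked by Qh2; f2: attacked by Qh2; g2: attacked by Qh2; h2: attacked by Nf1.
Black has no legal moves → checkmate.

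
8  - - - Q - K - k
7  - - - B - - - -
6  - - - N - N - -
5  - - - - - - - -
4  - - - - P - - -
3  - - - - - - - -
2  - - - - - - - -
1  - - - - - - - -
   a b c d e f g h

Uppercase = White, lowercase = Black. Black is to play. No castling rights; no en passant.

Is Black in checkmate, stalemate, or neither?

stalemate

Black to move; black king on h8.
In check: no.
King squares — g7: attacked by Kf8; h7: attacked by Nf6; g8: attacked by Nf6.
Legal moves for Black: none.
Not in check and no legal moves → stalemate.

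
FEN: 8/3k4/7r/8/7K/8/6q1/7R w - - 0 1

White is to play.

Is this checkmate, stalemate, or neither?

White to move; white king on h4.
In check: yes, from the black rook on h6.
King squares — g3: attacked by Qg2; h3: attacked by Qg2; g4: attacked by Qg2; g5: attacked by Qg2; h5: attacked by Rh6.
Legal moves for White: none.
In check with no legal moves → checkmate.

checkmate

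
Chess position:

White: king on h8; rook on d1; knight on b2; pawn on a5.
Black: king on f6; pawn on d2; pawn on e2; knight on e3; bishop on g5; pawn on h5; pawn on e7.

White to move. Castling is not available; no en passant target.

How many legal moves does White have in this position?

White to move; king on h8.
In check: no.
Legal moves: Kg8, Kh7, Nc4, Na4, Nd3, Rxd2, Rh1, Rg1, Rf1+, Re1, Rc1, Rb1, Ra1, a6.
Count: 14.

14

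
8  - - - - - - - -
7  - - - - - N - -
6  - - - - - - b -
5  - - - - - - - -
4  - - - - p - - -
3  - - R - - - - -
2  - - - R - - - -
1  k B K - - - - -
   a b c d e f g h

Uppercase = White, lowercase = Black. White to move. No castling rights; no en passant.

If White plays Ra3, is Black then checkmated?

After Ra3: black king on a1; in check: yes, from the white rook on a3.
King squares — b1: attacked by Kc1; a2: attacked by Bb1; b2: attacked by Kc1.
Black has no legal moves → checkmate.

yes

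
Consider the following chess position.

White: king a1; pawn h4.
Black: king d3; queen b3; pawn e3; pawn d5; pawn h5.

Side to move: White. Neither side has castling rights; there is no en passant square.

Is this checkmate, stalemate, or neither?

stalemate

White to move; white king on a1.
In check: no.
King squares — b1: attacked by Qb3; a2: attacked by Qb3; b2: attacked by Qb3.
Legal moves for White: none.
Not in check and no legal moves → stalemate.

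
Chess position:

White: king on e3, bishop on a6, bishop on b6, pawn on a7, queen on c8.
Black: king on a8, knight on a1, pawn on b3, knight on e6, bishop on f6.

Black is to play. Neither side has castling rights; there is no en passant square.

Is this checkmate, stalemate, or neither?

checkmate

Black to move; black king on a8.
In check: yes, from the white queen on c8.
King squares — a7: attacked by Bb6; b7: attacked by Ba6; b8: attacked by Pa7.
Legal moves for Black: none.
In check with no legal moves → checkmate.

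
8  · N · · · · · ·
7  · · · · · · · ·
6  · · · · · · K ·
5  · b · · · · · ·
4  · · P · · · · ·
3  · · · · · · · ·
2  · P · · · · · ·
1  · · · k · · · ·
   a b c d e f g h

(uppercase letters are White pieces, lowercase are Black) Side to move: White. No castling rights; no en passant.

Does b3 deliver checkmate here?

no

After b3: black king on d1; in check: no.
Black is not in check, so this cannot be checkmate.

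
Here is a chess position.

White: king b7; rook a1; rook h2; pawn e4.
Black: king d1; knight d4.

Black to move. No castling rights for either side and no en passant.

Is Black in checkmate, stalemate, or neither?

checkmate

Black to move; black king on d1.
In check: yes, from the white rook on a1.
King squares — c1: attacked by Ra1; e1: attacked by Ra1; c2: attacked by Rh2; d2: attacked by Rh2; e2: attacked by Rh2.
Legal moves for Black: none.
In check with no legal moves → checkmate.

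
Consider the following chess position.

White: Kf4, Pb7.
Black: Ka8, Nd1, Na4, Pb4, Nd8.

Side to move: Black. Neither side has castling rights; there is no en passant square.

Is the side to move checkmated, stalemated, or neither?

Black to move; black king on a8.
In check: yes, from the white pawn on b7.
Legal moves for Black: Kb8, Kxb7, Ka7, Nxb7.
Black is in check but has 4 legal moves → neither.

neither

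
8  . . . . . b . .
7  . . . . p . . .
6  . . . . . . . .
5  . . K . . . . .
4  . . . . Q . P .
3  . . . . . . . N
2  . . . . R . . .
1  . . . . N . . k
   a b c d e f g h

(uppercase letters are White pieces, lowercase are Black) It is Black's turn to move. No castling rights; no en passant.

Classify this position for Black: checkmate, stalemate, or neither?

Black to move; black king on h1.
In check: yes, from the white queen on e4.
King squares — g1: attacked by Nh3; g2: attacked by Ne1; h2: attacked by Re2.
Legal moves for Black: none.
In check with no legal moves → checkmate.

checkmate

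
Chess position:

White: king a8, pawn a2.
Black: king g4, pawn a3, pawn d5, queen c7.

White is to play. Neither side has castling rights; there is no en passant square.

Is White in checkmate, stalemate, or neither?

stalemate

White to move; white king on a8.
In check: no.
King squares — a7: attacked by Qc7; b7: attacked by Qc7; b8: attacked by Qc7.
Legal moves for White: none.
Not in check and no legal moves → stalemate.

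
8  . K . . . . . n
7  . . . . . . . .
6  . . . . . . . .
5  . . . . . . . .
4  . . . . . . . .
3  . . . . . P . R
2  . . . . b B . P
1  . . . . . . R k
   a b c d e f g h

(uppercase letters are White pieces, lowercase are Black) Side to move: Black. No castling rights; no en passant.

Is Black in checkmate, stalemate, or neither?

Black to move; black king on h1.
In check: yes, from the white rook on g1.
King squares — g1: attacked by Bf2; g2: attacked by Rg1; h2: attacked by Rh3.
Legal moves for Black: none.
In check with no legal moves → checkmate.

checkmate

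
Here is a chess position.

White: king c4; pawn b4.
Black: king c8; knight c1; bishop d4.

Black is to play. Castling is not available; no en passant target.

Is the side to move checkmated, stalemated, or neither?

neither

Black to move; black king on c8.
In check: no.
Legal moves for Black include: Kd8, Kb8, Kd7, Kc7, Kb7, Bh8, Bg7, Ba7, Bf6, Bb6, Be5, Bc5, Be3, Bc3, Bf2, Bb2, Bg1, Ba1, ... (list truncated; more exist).
Black has legal moves and is not in check → neither.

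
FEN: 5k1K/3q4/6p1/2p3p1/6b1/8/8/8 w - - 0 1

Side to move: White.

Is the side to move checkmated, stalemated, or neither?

White to move; white king on h8.
In check: no.
King squares — g7: attacked by Qd7; h7: attacked by Qd7; g8: attacked by Kf8.
Legal moves for White: none.
Not in check and no legal moves → stalemate.

stalemate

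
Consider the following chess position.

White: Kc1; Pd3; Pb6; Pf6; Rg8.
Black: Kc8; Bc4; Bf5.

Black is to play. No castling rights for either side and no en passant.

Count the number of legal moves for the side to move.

Black to move; king on c8.
In check: yes, from the white rook on g8.
Legal moves: Kd7, Kb7, Bxg8.
Count: 3.

3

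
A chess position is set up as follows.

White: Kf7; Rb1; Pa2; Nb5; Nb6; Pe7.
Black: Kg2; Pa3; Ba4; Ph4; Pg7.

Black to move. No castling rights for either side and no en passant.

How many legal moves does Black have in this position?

Black to move; king on g2.
In check: no.
Legal moves: Bxb5, Bb3+, Bc2, Bd1, Kh3, Kg3, Kf3, Kh2, Kf2, g6, h3, g5.
Count: 12.

12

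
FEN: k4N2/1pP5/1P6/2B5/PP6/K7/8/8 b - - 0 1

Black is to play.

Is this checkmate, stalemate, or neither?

stalemate

Black to move; black king on a8.
In check: no.
King squares — a7: attacked by Pb6; b7: own pawn; b8: attacked by Pc7.
Legal moves for Black: none.
Not in check and no legal moves → stalemate.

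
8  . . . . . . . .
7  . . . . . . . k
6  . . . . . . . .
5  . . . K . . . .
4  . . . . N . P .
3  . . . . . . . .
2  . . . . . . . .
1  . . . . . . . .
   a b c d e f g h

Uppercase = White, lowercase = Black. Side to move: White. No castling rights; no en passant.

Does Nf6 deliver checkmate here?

After Nf6: black king on h7; in check: yes, from the white knight on f6.
Black has 4 legal replies: Kh8, Kg7, Kh6, Kg6.
In check but a legal move exists → not checkmate.

no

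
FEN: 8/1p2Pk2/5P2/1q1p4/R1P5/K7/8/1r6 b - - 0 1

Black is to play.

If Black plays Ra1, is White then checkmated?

yes

After Ra1: white king on a3; in check: yes, from the black rook on a1.
King squares — a2: attacked by Ra1; b2: attacked by Qb5; b3: attacked by Qb5; a4: own rook; b4: attacked by Qb5.
White has no legal moves → checkmate.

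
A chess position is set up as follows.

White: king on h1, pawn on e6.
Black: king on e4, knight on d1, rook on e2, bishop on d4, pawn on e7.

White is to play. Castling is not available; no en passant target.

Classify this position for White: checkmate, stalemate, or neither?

White to move; white king on h1.
In check: no.
King squares — g1: attacked by Bd4; g2: attacked by Re2; h2: attacked by Re2.
Legal moves for White: none.
Not in check and no legal moves → stalemate.

stalemate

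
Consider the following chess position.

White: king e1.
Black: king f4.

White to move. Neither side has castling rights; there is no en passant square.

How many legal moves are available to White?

White to move; king on e1.
In check: no.
Legal moves: Kf2, Ke2, Kd2, Kf1, Kd1.
Count: 5.

5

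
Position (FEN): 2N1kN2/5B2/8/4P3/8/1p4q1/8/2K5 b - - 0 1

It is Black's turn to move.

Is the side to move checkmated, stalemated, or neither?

neither

Black to move; black king on e8.
In check: yes, from the white bishop on f7.
Legal moves for Black: Kxf8, Kd8, Kxf7.
Black is in check but has 3 legal moves → neither.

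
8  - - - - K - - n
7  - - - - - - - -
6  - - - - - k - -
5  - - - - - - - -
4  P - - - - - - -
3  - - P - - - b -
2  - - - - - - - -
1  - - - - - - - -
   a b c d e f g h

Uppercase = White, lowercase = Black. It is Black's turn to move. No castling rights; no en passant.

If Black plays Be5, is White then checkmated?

After Be5: white king on e8; in check: no.
White is not in check, so this cannot be checkmate.

no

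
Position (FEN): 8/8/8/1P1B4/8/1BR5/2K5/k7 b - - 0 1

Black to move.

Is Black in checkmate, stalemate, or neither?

Black to move; black king on a1.
In check: no.
King squares — b1: attacked by Kc2; a2: attacked by Bb3; b2: attacked by Kc2.
Legal moves for Black: none.
Not in check and no legal moves → stalemate.

stalemate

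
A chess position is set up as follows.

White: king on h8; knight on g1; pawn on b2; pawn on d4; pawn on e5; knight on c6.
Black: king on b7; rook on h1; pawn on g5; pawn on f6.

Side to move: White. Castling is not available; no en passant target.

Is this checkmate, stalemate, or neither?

White to move; white king on h8.
In check: yes, from the black rook on h1.
Legal moves for White: Kg8, Kg7, Nh3.
White is in check but has 3 legal moves → neither.

neither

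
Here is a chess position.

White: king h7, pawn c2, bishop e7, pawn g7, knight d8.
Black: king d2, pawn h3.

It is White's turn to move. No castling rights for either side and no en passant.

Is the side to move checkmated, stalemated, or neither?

neither

White to move; white king on h7.
In check: no.
Legal moves for White include: Nf7, Nb7, Ne6, Nc6, Kh8, Kg8, Kh6, Kg6, Bf8, Bf6, Bd6, Bg5+, Bc5, Bh4, Bb4+, Ba3, g8=Q, g8=R, ... (list truncated; more exist).
White has legal moves and is not in check → neither.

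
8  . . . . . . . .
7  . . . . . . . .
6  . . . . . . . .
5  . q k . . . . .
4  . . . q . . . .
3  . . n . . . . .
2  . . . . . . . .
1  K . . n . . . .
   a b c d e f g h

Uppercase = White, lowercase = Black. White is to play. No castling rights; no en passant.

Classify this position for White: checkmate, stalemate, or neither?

stalemate

White to move; white king on a1.
In check: no.
King squares — b1: attacked by Nc3; a2: attacked by Nc3; b2: attacked by Nd1.
Legal moves for White: none.
Not in check and no legal moves → stalemate.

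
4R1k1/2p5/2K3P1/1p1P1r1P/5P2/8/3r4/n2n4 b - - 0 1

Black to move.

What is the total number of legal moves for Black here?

2

Black to move; king on g8.
In check: yes, from the white rook on e8.
Legal moves: Kg7, Rf8.
Count: 2.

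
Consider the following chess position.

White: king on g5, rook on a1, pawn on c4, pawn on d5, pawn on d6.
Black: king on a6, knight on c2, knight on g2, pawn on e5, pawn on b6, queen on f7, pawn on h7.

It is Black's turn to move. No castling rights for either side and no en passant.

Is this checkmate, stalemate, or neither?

neither

Black to move; black king on a6.
In check: yes, from the white rook on a1.
Legal moves for Black: Kb7, Na3, Nxa1.
Black is in check but has 3 legal moves → neither.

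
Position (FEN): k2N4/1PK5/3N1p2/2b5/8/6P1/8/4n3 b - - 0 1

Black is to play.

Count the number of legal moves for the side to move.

1

Black to move; king on a8.
In check: yes, from the white pawn on b7.
Legal moves: Ka7.
Count: 1.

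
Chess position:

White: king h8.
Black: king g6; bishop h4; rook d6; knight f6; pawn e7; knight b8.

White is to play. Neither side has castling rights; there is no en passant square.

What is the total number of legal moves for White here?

White to move; king on h8.
In check: no.
Legal moves: none.
Count: 0.

0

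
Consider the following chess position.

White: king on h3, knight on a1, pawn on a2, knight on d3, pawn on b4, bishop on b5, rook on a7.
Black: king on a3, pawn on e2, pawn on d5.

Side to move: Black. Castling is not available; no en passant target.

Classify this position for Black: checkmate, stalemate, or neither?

checkmate

Black to move; black king on a3.
In check: yes, from the white rook on a7.
King squares — a2: attacked by Ra7; b2: attacked by Nd3; b3: attacked by Na1; a4: attacked by Bb5; b4: attacked by Nd3.
Legal moves for Black: none.
In check with no legal moves → checkmate.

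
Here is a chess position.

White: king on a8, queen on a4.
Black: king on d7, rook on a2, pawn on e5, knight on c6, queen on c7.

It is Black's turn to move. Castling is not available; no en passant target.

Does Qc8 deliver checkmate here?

After Qc8: white king on a8; in check: yes, from the black queen on c8.
King squares — a7: attacked by Nc6; b7: attacked by Qc8; b8: attacked by Nc6.
White has no legal moves → checkmate.

yes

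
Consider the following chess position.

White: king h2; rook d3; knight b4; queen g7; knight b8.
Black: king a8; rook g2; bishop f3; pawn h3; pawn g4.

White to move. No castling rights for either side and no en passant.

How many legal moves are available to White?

1

White to move; king on h2.
In check: yes, from the black rook on g2.
Legal moves: Kh1.
Count: 1.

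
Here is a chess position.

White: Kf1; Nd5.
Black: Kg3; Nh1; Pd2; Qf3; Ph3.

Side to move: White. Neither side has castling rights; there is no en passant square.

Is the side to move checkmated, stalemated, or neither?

White to move; white king on f1.
In check: yes, from the black queen on f3.
Legal moves for White: Kg1.
White is in check but has 1 legal move → neither.

neither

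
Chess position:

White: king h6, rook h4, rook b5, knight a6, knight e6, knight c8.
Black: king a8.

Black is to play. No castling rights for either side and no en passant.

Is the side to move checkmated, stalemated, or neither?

Black to move; black king on a8.
In check: no.
King squares — a7: attacked by Nc8; b7: attacked by Rb5; b8: attacked by Rb5.
Legal moves for Black: none.
Not in check and no legal moves → stalemate.

stalemate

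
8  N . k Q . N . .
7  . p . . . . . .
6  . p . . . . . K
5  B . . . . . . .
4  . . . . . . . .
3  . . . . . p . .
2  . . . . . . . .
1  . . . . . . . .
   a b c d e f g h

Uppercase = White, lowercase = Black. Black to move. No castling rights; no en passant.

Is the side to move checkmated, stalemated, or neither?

neither

Black to move; black king on c8.
In check: yes, from the white queen on d8.
Legal moves for Black: Kxd8.
Black is in check but has 1 legal move → neither.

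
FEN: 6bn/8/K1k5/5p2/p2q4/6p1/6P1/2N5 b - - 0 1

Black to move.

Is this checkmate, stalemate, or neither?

neither

Black to move; black king on c6.
In check: no.
Legal moves for Black include: Nf7, Ng6, Bh7, Bf7, Be6, Bd5, Bc4+, Bb3, Ba2, Kd7, Kc7, Kd6, Kd5, Kc5, Qd8, Qg7, Qd7, Qa7+, ... (list truncated; more exist).
Black has legal moves and is not in check → neither.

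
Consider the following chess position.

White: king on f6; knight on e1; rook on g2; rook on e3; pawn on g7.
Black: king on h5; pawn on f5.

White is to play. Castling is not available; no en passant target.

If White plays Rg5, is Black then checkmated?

no

After Rg5: black king on h5; in check: yes, from the white rook on g5.
Black has 2 legal replies: Kh6, Kh4.
In check but a legal move exists → not checkmate.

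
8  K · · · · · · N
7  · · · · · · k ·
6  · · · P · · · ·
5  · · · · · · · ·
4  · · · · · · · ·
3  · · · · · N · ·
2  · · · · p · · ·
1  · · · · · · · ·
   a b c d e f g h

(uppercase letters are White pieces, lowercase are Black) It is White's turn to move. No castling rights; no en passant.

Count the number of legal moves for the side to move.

White to move; king on a8.
In check: no.
Legal moves: Nf7, Ng6, Kb8, Kb7, Ka7, Ng5, Ne5, Nh4, Nd4, Nh2, Nd2, Ng1, Ne1, d7.
Count: 14.

14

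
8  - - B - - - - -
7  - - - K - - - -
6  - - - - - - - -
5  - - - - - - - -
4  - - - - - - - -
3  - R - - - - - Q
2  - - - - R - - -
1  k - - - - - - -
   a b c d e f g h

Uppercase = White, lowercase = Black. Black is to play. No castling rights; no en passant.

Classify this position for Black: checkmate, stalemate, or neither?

stalemate

Black to move; black king on a1.
In check: no.
King squares — b1: attacked by Rb3; a2: attacked by Re2; b2: attacked by Re2.
Legal moves for Black: none.
Not in check and no legal moves → stalemate.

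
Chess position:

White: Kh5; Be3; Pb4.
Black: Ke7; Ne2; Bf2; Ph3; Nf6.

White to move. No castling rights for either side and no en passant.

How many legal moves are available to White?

White to move; king on h5.
In check: yes, from the black knight on f6.
Legal moves: Kh6, Kg6, Kg5.
Count: 3.

3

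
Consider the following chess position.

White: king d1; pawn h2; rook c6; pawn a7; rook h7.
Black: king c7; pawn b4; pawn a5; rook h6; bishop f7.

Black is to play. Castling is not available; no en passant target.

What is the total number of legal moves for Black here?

5

Black to move; king on c7.
In check: yes, from the white rook on c6.
Legal moves: Kd8, Kd7, Kb7, Kxc6, Rxc6.
Count: 5.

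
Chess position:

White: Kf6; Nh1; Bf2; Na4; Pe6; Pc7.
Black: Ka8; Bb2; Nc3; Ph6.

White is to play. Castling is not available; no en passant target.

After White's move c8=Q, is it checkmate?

After c8=Q: black king on a8; in check: yes, from the white queen on c8.
King squares — a7: attacked by Bf2; b7: attacked by Qc8; b8: attacked by Qc8.
Black has no legal moves → checkmate.

yes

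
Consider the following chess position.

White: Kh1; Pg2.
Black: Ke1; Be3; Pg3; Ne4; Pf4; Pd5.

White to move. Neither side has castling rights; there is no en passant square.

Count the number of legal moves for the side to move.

0

White to move; king on h1.
In check: no.
Legal moves: none.
Count: 0.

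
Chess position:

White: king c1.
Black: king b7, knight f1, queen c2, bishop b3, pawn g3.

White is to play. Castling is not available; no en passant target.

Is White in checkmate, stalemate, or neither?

White to move; white king on c1.
In check: yes, from the black queen on c2.
King squares — b1: attacked by Qc2; d1: attacked by Qc2; b2: attacked by Qc2; c2: attacked by Bb3; d2: attacked by Nf1.
Legal moves for White: none.
In check with no legal moves → checkmate.

checkmate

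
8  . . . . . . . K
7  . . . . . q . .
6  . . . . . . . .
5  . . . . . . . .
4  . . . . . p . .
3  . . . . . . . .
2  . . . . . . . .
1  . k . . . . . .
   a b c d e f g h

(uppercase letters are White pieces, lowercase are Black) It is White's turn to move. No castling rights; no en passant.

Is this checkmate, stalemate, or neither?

stalemate

White to move; white king on h8.
In check: no.
King squares — g7: attacked by Qf7; h7: attacked by Qf7; g8: attacked by Qf7.
Legal moves for White: none.
Not in check and no legal moves → stalemate.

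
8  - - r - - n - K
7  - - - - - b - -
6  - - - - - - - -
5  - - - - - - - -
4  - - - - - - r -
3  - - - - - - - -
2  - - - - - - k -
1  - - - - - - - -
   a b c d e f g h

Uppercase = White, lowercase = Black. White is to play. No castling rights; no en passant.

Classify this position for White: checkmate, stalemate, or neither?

White to move; white king on h8.
In check: no.
King squares — g7: attacked by Rg4; h7: attacked by Nf8; g8: attacked by Rg4.
Legal moves for White: none.
Not in check and no legal moves → stalemate.

stalemate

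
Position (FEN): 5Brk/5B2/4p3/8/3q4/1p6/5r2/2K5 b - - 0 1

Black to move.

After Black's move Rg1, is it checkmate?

After Rg1: white king on c1; in check: yes, from the black rook on g1.
King squares — b1: attacked by Rg1; d1: attacked by Rg1; b2: attacked by Rf2; c2: attacked by Rf2; d2: attacked by Rf2.
White has no legal moves → checkmate.

yes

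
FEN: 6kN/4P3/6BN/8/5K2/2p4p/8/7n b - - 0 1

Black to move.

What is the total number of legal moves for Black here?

2

Black to move; king on g8.
In check: yes, from the white knight on h6.
Legal moves: Kxh8, Kg7.
Count: 2.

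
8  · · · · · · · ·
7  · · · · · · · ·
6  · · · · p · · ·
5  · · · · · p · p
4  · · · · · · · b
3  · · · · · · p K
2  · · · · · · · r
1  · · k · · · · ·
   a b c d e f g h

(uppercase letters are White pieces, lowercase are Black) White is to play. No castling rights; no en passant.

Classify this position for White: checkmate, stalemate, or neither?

checkmate

White to move; white king on h3.
In check: yes, from the black rook on h2.
King squares — g2: attacked by Rh2; h2: attacked by Pg3; g3: attacked by Bh4; g4: attacked by Pf5; h4: attacked by Rh2.
Legal moves for White: none.
In check with no legal moves → checkmate.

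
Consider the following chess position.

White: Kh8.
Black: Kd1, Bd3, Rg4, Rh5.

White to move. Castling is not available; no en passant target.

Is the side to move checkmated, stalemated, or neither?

checkmate

White to move; white king on h8.
In check: yes, from the black rook on h5.
King squares — g7: attacked by Rg4; h7: attacked by Bd3; g8: attacked by Rg4.
Legal moves for White: none.
In check with no legal moves → checkmate.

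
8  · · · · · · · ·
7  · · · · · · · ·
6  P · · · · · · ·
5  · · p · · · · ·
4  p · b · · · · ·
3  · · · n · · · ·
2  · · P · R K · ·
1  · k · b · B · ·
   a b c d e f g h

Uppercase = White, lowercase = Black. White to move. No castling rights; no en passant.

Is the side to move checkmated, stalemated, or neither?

White to move; white king on f2.
In check: yes, from the black knight on d3.
Legal moves for White: Kg3, Kf3, Ke3, Kg2, Kg1, cxd3.
White is in check but has 6 legal moves → neither.

neither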